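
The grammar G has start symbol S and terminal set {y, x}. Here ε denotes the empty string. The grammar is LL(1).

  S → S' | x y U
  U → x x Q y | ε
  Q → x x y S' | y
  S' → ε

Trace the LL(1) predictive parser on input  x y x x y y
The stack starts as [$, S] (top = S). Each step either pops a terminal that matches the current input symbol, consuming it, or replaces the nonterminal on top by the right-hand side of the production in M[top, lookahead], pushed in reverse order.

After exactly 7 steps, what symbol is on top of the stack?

     Stack      Input          Action
  1  $ S        x y x x y y $  expand S → x y U
  2  $ U y x    x y x x y y $  match x
  3  $ U y      y x x y y $    match y
  4  $ U        x x y y $      expand U → x x Q y
  5  $ y Q x x  x x y y $      match x
  6  $ y Q x    x y y $        match x
  7  $ y Q      y y $          expand Q → y
Stack after step 7: $ y y (top = y).

y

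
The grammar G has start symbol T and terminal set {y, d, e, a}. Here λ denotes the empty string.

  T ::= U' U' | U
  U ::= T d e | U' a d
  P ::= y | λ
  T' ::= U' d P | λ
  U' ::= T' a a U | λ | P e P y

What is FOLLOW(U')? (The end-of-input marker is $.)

{$, a, d, e, y}

FIRST(P): from P::=y we get {y}; from P::=λ we get {λ}. So FIRST(P) = {λ, y}.
FIRST(T): from T::=U' U' we get {λ, a, d, e, y}; from T::=U we get {a, d, e, y}. So FIRST(T) = {λ, a, d, e, y}.
FIRST(U): from U::=T d e we get {a, d, e, y}; from U::=U' a d we get {a, d, e, y}. So FIRST(U) = {a, d, e, y}.
FIRST(T'): from T'::=U' d P we get {a, d, e, y}; from T'::=λ we get {λ}. So FIRST(T') = {λ, a, d, e, y}.
FIRST(U'): from U'::=T' a a U we get {a, d, e, y}; from U'::=λ we get {λ}; from U'::=P e P y we get {e, y}. So FIRST(U') = {λ, a, d, e, y}.
FOLLOW(T) includes $ since T is the start symbol.
FOLLOW(T): in U::=T d e, T is followed by d e with FIRST {d}. Thus FOLLOW(T) = {$, d}.
FOLLOW(T'): in U'::=T' a a U, T' is followed by a a U with FIRST {a}. Thus FOLLOW(T') = {a}.
FOLLOW(P): in T'::=U' d P, the suffix after P is empty, so FOLLOW(P) ⊇ FOLLOW(T') = {a}; in U'::=P e P y (occurrence 1), P is followed by e P y with FIRST {e}; in U'::=P e P y (occurrence 2), P is followed by y with FIRST {y}. Thus FOLLOW(P) = {a, e, y}.
FOLLOW(U'): in T::=U' U' (occurrence 1), U' is followed by U' with FIRST {λ, a, d, e, y}; in T::=U' U' (occurrence 1), the suffix after U' is nullable, so FOLLOW(U') ⊇ FOLLOW(T) = {$, d}; in T::=U' U' (occurrence 2), the suffix after U' is empty, so FOLLOW(U') ⊇ FOLLOW(T) = {$, d}; in U::=U' a d, U' is followed by a d with FIRST {a}; in T'::=U' d P, U' is followed by d P with FIRST {d}. Thus FOLLOW(U') = {$, a, d, e, y}.
FOLLOW(U): in T::=U, the suffix after U is empty, so FOLLOW(U) ⊇ FOLLOW(T) = {$, d}; in U'::=T' a a U, the suffix after U is empty, so FOLLOW(U) ⊇ FOLLOW(U') = {$, a, d, e, y}. Thus FOLLOW(U) = {$, a, d, e, y}.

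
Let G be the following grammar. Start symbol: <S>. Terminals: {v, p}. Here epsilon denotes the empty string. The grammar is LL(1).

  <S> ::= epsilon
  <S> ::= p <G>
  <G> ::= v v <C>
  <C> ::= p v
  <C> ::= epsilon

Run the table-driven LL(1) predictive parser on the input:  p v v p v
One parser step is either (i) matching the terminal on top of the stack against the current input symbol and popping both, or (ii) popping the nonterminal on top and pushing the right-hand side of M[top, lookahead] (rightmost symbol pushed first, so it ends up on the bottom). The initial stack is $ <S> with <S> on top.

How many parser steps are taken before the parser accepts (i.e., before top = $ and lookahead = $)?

8

     Stack      Input        Action
  1  $ <S>      p v v p v $  expand <S> ::= p <G>
  2  $ <G> p    p v v p v $  match p
  3  $ <G>      v v p v $    expand <G> ::= v v <C>
  4  $ <C> v v  v v p v $    match v
  5  $ <C> v    v p v $      match v
  6  $ <C>      p v $        expand <C> ::= p v
  7  $ v p      p v $        match p
  8  $ v        v $          match v
Accept reached after 8 steps.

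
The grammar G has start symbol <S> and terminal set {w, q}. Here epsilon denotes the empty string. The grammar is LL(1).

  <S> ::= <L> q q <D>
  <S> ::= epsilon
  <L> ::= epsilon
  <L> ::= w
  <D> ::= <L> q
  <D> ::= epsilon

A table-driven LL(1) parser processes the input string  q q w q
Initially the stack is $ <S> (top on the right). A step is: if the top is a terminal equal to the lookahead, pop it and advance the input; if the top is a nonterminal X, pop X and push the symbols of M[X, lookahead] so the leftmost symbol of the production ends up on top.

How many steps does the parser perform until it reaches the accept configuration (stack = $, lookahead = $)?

step 1: stack=$ <S>  input=q q w q $  — expand <S> ::= <L> q q <D>
step 2: stack=$ <D> q q <L>  input=q q w q $  — expand <L> ::= epsilon
step 3: stack=$ <D> q q  input=q q w q $  — match q
step 4: stack=$ <D> q  input=q w q $  — match q
step 5: stack=$ <D>  input=w q $  — expand <D> ::= <L> q
step 6: stack=$ q <L>  input=w q $  — expand <L> ::= w
step 7: stack=$ q w  input=w q $  — match w
step 8: stack=$ q  input=q $  — match q
Accept reached after 8 steps.

8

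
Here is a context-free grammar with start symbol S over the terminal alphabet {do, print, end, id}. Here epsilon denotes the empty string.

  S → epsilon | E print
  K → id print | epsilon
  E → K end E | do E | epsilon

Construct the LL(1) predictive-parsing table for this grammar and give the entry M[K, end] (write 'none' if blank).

FIRST(K) = {epsilon, id}
FIRST(E) = {epsilon, do, end, id}  (via K end E)
FIRST(S) = {epsilon, do, end, id, print}  (via E print)
FOLLOW(S) includes $ since S is the start symbol.
FOLLOW(K): in E→K end E, K is followed by end E with FIRST {end}. Thus FOLLOW(K) = {end}.
For K → id print: FIRST(id print) = {id}, so it goes in M[K, t] for t ∈ {id}.
For K → epsilon: FIRST(epsilon) = {epsilon}, so it goes in M[K, t] for t ∈ {}; since epsilon ∈ FIRST, also for every t ∈ FOLLOW(K) = {end}.

K → epsilon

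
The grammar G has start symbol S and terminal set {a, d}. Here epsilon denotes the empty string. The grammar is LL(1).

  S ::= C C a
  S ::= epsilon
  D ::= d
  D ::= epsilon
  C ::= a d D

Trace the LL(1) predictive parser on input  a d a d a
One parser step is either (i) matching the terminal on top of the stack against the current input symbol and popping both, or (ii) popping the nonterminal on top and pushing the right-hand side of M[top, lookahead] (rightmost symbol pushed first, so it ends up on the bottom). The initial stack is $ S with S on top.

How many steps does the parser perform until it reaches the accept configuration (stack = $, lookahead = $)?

step 1: stack=$ S  input=a d a d a $  — expand S ::= C C a
step 2: stack=$ a C C  input=a d a d a $  — expand C ::= a d D
step 3: stack=$ a C D d a  input=a d a d a $  — match a
step 4: stack=$ a C D d  input=d a d a $  — match d
step 5: stack=$ a C D  input=a d a $  — expand D ::= epsilon
step 6: stack=$ a C  input=a d a $  — expand C ::= a d D
step 7: stack=$ a D d a  input=a d a $  — match a
step 8: stack=$ a D d  input=d a $  — match d
step 9: stack=$ a D  input=a $  — expand D ::= epsilon
step 10: stack=$ a  input=a $  — match a
Accept reached after 10 steps.

10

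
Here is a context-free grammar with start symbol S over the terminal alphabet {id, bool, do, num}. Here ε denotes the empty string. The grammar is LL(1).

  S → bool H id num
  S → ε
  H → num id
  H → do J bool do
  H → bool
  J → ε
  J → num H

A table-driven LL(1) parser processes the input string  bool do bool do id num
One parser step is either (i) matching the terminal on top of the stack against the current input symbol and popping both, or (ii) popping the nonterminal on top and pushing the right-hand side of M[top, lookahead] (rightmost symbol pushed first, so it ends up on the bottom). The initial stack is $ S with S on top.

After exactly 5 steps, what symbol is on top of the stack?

     Stack                  Input                     Action
  1  $ S                    bool do bool do id num $  expand S → bool H id num
  2  $ num id H bool        bool do bool do id num $  match bool
  3  $ num id H             do bool do id num $       expand H → do J bool do
  4  $ num id do bool J do  do bool do id num $       match do
  5  $ num id do bool J     bool do id num $          expand J → ε
Stack after step 5: $ num id do bool (top = bool).

bool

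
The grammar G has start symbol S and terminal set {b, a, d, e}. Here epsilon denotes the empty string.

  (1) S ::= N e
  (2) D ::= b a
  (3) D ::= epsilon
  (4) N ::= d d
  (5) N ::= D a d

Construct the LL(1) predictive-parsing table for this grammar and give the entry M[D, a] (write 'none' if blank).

D ::= epsilon

FIRST(D): from D::=b a we get {b}; from D::=epsilon we get {epsilon}. So FIRST(D) = {epsilon, b}.
FIRST(N): from N::=d d we get {d}; from N::=D a d we get {a, b}. So FIRST(N) = {a, b, d}.
FIRST(S): from S::=N e we get {a, b, d}. So FIRST(S) = {a, b, d}.
FOLLOW(S) includes $ since S is the start symbol.
FOLLOW(D): in N::=D a d, D is followed by a d with FIRST {a}. Thus FOLLOW(D) = {a}.
For D ::= b a: FIRST(b a) = {b}, so it goes in M[D, t] for t ∈ {b}.
For D ::= epsilon: FIRST(epsilon) = {epsilon}, so it goes in M[D, t] for t ∈ {}; since epsilon ∈ FIRST, also for every t ∈ FOLLOW(D) = {a}.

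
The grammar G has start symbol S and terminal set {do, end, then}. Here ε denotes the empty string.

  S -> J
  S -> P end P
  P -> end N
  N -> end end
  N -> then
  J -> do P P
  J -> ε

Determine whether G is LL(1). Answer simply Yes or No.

Yes

FIRST(S) = {ε, do, end}
FIRST(P) = {end}
FIRST(N) = {end, then}
FIRST(J) = {ε, do}
FOLLOW(S) = {$}
FOLLOW(P) = {$, end}
FOLLOW(N) = {$, end}
FOLLOW(J) = {$}
Each cell of M receives at most one production.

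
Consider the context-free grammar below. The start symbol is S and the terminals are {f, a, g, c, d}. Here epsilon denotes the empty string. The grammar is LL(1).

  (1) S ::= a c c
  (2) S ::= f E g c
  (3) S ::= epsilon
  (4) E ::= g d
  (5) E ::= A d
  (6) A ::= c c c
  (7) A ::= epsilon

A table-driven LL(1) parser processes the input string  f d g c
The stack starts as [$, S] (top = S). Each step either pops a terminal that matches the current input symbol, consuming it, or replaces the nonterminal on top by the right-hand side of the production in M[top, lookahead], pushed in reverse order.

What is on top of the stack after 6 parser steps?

     Stack      Input      Action
  1  $ S        f d g c $  expand S ::= f E g c
  2  $ c g E f  f d g c $  match f
  3  $ c g E    d g c $    expand E ::= A d
  4  $ c g d A  d g c $    expand A ::= epsilon
  5  $ c g d    d g c $    match d
  6  $ c g      g c $      match g
Stack after step 6: $ c (top = c).

c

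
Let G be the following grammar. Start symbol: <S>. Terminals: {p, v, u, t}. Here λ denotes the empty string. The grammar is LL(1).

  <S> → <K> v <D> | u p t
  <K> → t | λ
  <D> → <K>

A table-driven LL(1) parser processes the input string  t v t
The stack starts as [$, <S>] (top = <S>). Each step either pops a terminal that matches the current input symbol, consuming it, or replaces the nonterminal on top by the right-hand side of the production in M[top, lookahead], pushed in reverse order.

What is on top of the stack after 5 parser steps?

<K>

step 1: stack=$ <S>  input=t v t $  — expand <S> → <K> v <D>
step 2: stack=$ <D> v <K>  input=t v t $  — expand <K> → t
step 3: stack=$ <D> v t  input=t v t $  — match t
step 4: stack=$ <D> v  input=v t $  — match v
step 5: stack=$ <D>  input=t $  — expand <D> → <K>
Stack after step 5: $ <K> (top = <K>).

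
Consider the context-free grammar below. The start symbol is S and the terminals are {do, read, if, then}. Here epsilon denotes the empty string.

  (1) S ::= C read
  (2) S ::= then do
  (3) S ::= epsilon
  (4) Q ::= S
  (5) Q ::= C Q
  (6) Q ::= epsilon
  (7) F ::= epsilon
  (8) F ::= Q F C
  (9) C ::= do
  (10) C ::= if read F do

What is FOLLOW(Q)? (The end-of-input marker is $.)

{do, if, then}

FIRST(C): from C::=do we get {do}; from C::=if read F do we get {if}. So FIRST(C) = {do, if}.
FIRST(S): from S::=C read we get {do, if}; from S::=then do we get {then}; from S::=epsilon we get {epsilon}. So FIRST(S) = {epsilon, do, if, then}.
FIRST(Q): from Q::=S we get {epsilon, do, if, then}; from Q::=C Q we get {do, if}; from Q::=epsilon we get {epsilon}. So FIRST(Q) = {epsilon, do, if, then}.
FIRST(F): from F::=epsilon we get {epsilon}; from F::=Q F C we get {do, if, then}. So FIRST(F) = {epsilon, do, if, then}.
FOLLOW(S) includes $ since S is the start symbol.
FOLLOW(Q): in Q::=C Q, the suffix after Q is empty (adds nothing new); in F::=Q F C, Q is followed by F C with FIRST {do, if, then}. Thus FOLLOW(Q) = {do, if, then}.
FOLLOW(S): in Q::=S, the suffix after S is empty, so FOLLOW(S) ⊇ FOLLOW(Q) = {do, if, then}. Thus FOLLOW(S) = {$, do, if, then}.
FOLLOW(F): in F::=Q F C, F is followed by C with FIRST {do, if}; in C::=if read F do, F is followed by do with FIRST {do}. Thus FOLLOW(F) = {do, if}.
FOLLOW(C): in S::=C read, C is followed by read with FIRST {read}; in Q::=C Q, C is followed by Q with FIRST {epsilon, do, if, then}; in Q::=C Q, the suffix after C is nullable, so FOLLOW(C) ⊇ FOLLOW(Q) = {do, if, then}; in F::=Q F C, the suffix after C is empty, so FOLLOW(C) ⊇ FOLLOW(F) = {do, if}. Thus FOLLOW(C) = {do, if, read, then}.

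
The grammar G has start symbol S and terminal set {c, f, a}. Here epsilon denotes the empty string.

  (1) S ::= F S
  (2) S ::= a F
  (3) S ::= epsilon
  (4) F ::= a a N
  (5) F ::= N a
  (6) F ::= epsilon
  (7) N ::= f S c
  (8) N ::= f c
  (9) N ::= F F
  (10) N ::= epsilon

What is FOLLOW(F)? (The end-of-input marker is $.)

FIRST(S): from S::=F S we get {epsilon, a, f}; from S::=a F we get {a}; from S::=epsilon we get {epsilon}. So FIRST(S) = {epsilon, a, f}.
FIRST(F): from F::=a a N we get {a}; from F::=N a we get {a, f}; from F::=epsilon we get {epsilon}. So FIRST(F) = {epsilon, a, f}.
FIRST(N): from N::=f S c we get {f}; from N::=f c we get {f}; from N::=F F we get {epsilon, a, f}; from N::=epsilon we get {epsilon}. So FIRST(N) = {epsilon, a, f}.
FOLLOW(S) includes $ since S is the start symbol.
FOLLOW(S): in S::=F S, the suffix after S is empty (adds nothing new); in N::=f S c, S is followed by c with FIRST {c}. Thus FOLLOW(S) = {$, c}.
FOLLOW(F): in S::=F S, F is followed by S with FIRST {epsilon, a, f}; in S::=F S, the suffix after F is nullable, so FOLLOW(F) ⊇ FOLLOW(S) = {$, c}; in S::=a F, the suffix after F is empty, so FOLLOW(F) ⊇ FOLLOW(S) = {$, c}; in N::=F F (occurrence 1), F is followed by F with FIRST {epsilon, a, f}; in N::=F F (occurrence 1), the suffix after F is nullable, so FOLLOW(F) ⊇ FOLLOW(N) = {$, a, c, f}; in N::=F F (occurrence 2), the suffix after F is empty, so FOLLOW(F) ⊇ FOLLOW(N) = {$, a, c, f}. Thus FOLLOW(F) = {$, a, c, f}.
FOLLOW(N): in F::=a a N, the suffix after N is empty, so FOLLOW(N) ⊇ FOLLOW(F) = {$, a, c, f}; in F::=N a, N is followed by a with FIRST {a}. Thus FOLLOW(N) = {$, a, c, f}.

{$, a, c, f}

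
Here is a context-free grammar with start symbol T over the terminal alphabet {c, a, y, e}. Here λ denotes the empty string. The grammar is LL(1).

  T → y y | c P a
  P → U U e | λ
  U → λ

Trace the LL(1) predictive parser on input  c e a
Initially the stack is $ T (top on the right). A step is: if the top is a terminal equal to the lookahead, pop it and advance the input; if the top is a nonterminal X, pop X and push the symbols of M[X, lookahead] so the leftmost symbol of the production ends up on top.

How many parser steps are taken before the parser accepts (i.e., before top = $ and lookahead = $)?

7

     Stack      Input    Action
  1  $ T        c e a $  expand T → c P a
  2  $ a P c    c e a $  match c
  3  $ a P      e a $    expand P → U U e
  4  $ a e U U  e a $    expand U → λ
  5  $ a e U    e a $    expand U → λ
  6  $ a e      e a $    match e
  7  $ a        a $      match a
Accept reached after 7 steps.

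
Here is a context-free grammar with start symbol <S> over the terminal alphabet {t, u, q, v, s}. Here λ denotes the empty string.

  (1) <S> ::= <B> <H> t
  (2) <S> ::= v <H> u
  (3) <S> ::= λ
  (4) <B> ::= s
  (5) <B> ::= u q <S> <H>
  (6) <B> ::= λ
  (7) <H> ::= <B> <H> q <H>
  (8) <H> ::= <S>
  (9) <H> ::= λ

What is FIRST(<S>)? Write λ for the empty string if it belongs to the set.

FIRST(<B>) = {λ, s, u}
FIRST(<S>) = {λ, q, s, t, u, v}  (via <B> <H> t)
FIRST(<H>) = {λ, q, s, t, u, v}  (via <B> <H> q <H>, <S>)

{λ, q, s, t, u, v}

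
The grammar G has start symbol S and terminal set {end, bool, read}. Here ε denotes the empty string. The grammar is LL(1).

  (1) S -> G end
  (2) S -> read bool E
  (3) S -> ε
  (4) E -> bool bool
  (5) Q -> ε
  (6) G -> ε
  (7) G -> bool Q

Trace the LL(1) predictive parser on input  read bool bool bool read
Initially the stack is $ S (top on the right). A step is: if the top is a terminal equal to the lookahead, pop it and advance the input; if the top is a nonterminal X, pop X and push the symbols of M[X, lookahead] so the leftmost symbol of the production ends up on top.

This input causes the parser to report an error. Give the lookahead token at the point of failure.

read

step 1: stack=$ S  input=read bool bool bool read $  — expand S -> read bool E
step 2: stack=$ E bool read  input=read bool bool bool read $  — match read
step 3: stack=$ E bool  input=bool bool bool read $  — match bool
step 4: stack=$ E  input=bool bool read $  — expand E -> bool bool
step 5: stack=$ bool bool  input=bool bool read $  — match bool
step 6: stack=$ bool  input=bool read $  — match bool
step 7: stack=$  input=read $  — error: stack empty but input remains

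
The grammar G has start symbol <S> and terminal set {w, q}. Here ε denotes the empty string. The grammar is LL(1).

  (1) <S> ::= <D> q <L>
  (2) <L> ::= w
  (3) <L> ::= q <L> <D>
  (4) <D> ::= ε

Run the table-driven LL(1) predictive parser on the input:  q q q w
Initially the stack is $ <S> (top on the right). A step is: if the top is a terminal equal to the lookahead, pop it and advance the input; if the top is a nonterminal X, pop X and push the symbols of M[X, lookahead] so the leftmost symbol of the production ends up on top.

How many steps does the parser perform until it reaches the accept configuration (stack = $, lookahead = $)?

11

      Stack            Input      Action
   1  $ <S>            q q q w $  expand <S> ::= <D> q <L>
   2  $ <L> q <D>      q q q w $  expand <D> ::= ε
   3  $ <L> q          q q q w $  match q
   4  $ <L>            q q w $    expand <L> ::= q <L> <D>
   5  $ <D> <L> q      q q w $    match q
   6  $ <D> <L>        q w $      expand <L> ::= q <L> <D>
   7  $ <D> <D> <L> q  q w $      match q
   8  $ <D> <D> <L>    w $        expand <L> ::= w
   9  $ <D> <D> w      w $        match w
  10  $ <D> <D>        $          expand <D> ::= ε
  11  $ <D>            $          expand <D> ::= ε
Accept reached after 11 steps.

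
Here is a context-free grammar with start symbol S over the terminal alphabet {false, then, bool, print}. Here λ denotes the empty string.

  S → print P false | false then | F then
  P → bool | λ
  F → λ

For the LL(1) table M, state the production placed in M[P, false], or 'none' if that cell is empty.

P → λ

FIRST(P): from P→bool we get {bool}; from P→λ we get {λ}. So FIRST(P) = {λ, bool}.
FIRST(F): from F→λ we get {λ}. So FIRST(F) = {λ}.
FIRST(S): from S→print P false we get {print}; from S→false then we get {false}; from S→F then we get {then}. So FIRST(S) = {false, print, then}.
FOLLOW(S) includes $ since S is the start symbol.
FOLLOW(P): in S→print P false, P is followed by false with FIRST {false}. Thus FOLLOW(P) = {false}.
For P → bool: FIRST(bool) = {bool}, so it goes in M[P, t] for t ∈ {bool}.
For P → λ: FIRST(λ) = {λ}, so it goes in M[P, t] for t ∈ {}; since λ ∈ FIRST, also for every t ∈ FOLLOW(P) = {false}.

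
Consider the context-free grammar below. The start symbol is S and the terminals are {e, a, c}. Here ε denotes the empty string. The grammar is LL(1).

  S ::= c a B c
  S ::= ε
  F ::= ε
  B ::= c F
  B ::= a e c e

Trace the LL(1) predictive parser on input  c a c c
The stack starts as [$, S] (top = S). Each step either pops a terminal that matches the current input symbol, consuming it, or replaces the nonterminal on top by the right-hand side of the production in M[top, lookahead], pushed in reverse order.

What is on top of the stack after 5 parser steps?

F

step 1: stack=$ S  input=c a c c $  — expand S ::= c a B c
step 2: stack=$ c B a c  input=c a c c $  — match c
step 3: stack=$ c B a  input=a c c $  — match a
step 4: stack=$ c B  input=c c $  — expand B ::= c F
step 5: stack=$ c F c  input=c c $  — match c
Stack after step 5: $ c F (top = F).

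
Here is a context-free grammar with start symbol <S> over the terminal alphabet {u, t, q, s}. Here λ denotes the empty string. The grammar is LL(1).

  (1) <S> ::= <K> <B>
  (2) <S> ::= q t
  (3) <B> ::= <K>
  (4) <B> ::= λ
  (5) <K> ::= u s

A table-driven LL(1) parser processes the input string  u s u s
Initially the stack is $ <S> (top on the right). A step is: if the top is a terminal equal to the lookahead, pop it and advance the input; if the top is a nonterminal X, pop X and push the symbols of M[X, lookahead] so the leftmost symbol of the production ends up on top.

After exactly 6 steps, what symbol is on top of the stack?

     Stack      Input      Action
  1  $ <S>      u s u s $  expand <S> ::= <K> <B>
  2  $ <B> <K>  u s u s $  expand <K> ::= u s
  3  $ <B> s u  u s u s $  match u
  4  $ <B> s    s u s $    match s
  5  $ <B>      u s $      expand <B> ::= <K>
  6  $ <K>      u s $      expand <K> ::= u s
Stack after step 6: $ s u (top = u).

u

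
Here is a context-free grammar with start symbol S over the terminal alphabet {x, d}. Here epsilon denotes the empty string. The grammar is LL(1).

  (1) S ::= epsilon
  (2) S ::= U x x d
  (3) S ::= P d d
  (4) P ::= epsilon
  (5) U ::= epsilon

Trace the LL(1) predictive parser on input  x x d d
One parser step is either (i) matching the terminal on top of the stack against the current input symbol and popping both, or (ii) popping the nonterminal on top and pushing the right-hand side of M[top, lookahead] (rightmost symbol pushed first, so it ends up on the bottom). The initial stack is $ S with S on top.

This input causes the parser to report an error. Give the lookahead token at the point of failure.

step 1: stack=$ S  input=x x d d $  — expand S ::= U x x d
step 2: stack=$ d x x U  input=x x d d $  — expand U ::= epsilon
step 3: stack=$ d x x  input=x x d d $  — match x
step 4: stack=$ d x  input=x d d $  — match x
step 5: stack=$ d  input=d d $  — match d
step 6: stack=$  input=d $  — error: stack empty but input remains

d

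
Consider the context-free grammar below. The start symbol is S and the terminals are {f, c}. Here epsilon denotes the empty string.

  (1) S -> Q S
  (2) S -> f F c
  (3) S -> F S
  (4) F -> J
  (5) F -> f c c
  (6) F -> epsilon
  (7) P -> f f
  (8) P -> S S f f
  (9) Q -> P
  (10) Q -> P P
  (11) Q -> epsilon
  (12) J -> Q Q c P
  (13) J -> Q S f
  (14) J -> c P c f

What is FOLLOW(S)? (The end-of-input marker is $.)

FIRST(S) = {c, f}  (via Q S, F S)
FIRST(P) = {c, f}  (via S S f f)
FIRST(Q) = {epsilon, c, f}  (via P, P P)
FIRST(J) = {c, f}  (via Q Q c P, Q S f)
FIRST(F) = {epsilon, c, f}  (via J)
FOLLOW(S) includes $ since S is the start symbol.
FOLLOW(S): in S->Q S, the suffix after S is empty (adds nothing new); in S->F S, the suffix after S is empty (adds nothing new); in P->S S f f (occurrence 1), S is followed by S f f with FIRST {c, f}; in P->S S f f (occurrence 2), S is followed by f f with FIRST {f}; in J->Q S f, S is followed by f with FIRST {f}. Thus FOLLOW(S) = {$, c, f}.
FOLLOW(F): in S->f F c, F is followed by c with FIRST {c}; in S->F S, F is followed by S with FIRST {c, f}. Thus FOLLOW(F) = {c, f}.
FOLLOW(Q): in S->Q S, Q is followed by S with FIRST {c, f}; in J->Q Q c P (occurrence 1), Q is followed by Q c P with FIRST {c, f}; in J->Q Q c P (occurrence 2), Q is followed by c P with FIRST {c}; in J->Q S f, Q is followed by S f with FIRST {c, f}. Thus FOLLOW(Q) = {c, f}.
FOLLOW(J): in F->J, the suffix after J is empty, so FOLLOW(J) ⊇ FOLLOW(F) = {c, f}. Thus FOLLOW(J) = {c, f}.
FOLLOW(P): in Q->P, the suffix after P is empty, so FOLLOW(P) ⊇ FOLLOW(Q) = {c, f}; in Q->P P (occurrence 1), P is followed by P with FIRST {c, f}; in Q->P P (occurrence 2), the suffix after P is empty, so FOLLOW(P) ⊇ FOLLOW(Q) = {c, f}; in J->Q Q c P, the suffix after P is empty, so FOLLOW(P) ⊇ FOLLOW(J) = {c, f}; in J->c P c f, P is followed by c f with FIRST {c}. Thus FOLLOW(P) = {c, f}.

{$, c, f}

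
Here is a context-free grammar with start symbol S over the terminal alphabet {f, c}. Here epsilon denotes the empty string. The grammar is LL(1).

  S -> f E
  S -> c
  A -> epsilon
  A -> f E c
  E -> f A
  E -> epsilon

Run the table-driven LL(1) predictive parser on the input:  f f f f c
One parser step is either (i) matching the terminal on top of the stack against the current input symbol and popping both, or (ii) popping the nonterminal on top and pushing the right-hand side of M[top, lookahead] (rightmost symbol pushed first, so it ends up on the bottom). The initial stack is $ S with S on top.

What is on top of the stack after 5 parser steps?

     Stack  Input        Action
  1  $ S    f f f f c $  expand S -> f E
  2  $ E f  f f f f c $  match f
  3  $ E    f f f c $    expand E -> f A
  4  $ A f  f f f c $    match f
  5  $ A    f f c $      expand A -> f E c
Stack after step 5: $ c E f (top = f).

f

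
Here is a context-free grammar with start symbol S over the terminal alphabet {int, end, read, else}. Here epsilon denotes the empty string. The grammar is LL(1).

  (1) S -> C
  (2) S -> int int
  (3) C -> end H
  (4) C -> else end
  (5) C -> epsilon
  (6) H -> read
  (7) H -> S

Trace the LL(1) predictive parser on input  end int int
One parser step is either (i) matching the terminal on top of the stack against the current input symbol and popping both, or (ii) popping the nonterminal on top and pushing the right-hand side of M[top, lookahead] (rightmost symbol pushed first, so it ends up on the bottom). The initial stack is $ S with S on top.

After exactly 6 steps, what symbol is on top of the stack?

step 1: stack=$ S  input=end int int $  — expand S -> C
step 2: stack=$ C  input=end int int $  — expand C -> end H
step 3: stack=$ H end  input=end int int $  — match end
step 4: stack=$ H  input=int int $  — expand H -> S
step 5: stack=$ S  input=int int $  — expand S -> int int
step 6: stack=$ int int  input=int int $  — match int
Stack after step 6: $ int (top = int).

int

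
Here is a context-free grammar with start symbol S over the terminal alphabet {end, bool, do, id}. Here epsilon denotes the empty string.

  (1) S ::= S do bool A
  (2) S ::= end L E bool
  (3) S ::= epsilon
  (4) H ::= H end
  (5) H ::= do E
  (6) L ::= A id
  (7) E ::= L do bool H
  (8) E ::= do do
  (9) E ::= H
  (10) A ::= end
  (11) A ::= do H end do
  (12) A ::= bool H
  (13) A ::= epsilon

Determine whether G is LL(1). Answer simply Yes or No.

FIRST(S) = {epsilon, do, end}
FIRST(H) = {do}
FIRST(L) = {bool, do, end, id}
FIRST(E) = {bool, do, end, id}
FIRST(A) = {epsilon, bool, do, end}
FOLLOW(S) = {$, do}
FOLLOW(H) = {$, bool, do, end, id}
FOLLOW(L) = {bool, do, end, id}
FOLLOW(E) = {$, bool, do, end, id}
FOLLOW(A) = {$, do, id}
Cell M[A, do] receives both A ::= do H end do and A ::= epsilon — the grammar is not LL(1).

No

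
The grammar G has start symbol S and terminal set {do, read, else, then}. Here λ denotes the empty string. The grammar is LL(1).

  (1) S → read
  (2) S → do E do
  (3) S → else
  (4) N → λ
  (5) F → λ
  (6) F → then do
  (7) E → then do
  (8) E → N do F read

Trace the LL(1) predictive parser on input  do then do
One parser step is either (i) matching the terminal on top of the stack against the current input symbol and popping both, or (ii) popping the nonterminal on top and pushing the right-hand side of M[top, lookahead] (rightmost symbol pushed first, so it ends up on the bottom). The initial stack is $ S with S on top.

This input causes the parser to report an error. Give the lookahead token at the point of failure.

$

     Stack         Input         Action
  1  $ S           do then do $  expand S → do E do
  2  $ do E do     do then do $  match do
  3  $ do E        then do $     expand E → then do
  4  $ do do then  then do $     match then
  5  $ do do       do $          match do
  6  $ do          $             error: top is terminal do but lookahead is $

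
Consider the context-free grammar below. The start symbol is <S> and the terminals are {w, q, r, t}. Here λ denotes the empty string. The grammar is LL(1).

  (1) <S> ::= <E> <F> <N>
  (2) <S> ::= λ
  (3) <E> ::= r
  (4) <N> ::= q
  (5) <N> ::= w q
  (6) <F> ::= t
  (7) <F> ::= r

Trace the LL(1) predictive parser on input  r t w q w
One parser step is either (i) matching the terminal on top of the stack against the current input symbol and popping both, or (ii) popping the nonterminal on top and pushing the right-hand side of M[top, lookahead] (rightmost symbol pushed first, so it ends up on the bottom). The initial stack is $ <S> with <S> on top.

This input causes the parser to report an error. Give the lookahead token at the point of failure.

w

     Stack          Input        Action
  1  $ <S>          r t w q w $  expand <S> ::= <E> <F> <N>
  2  $ <N> <F> <E>  r t w q w $  expand <E> ::= r
  3  $ <N> <F> r    r t w q w $  match r
  4  $ <N> <F>      t w q w $    expand <F> ::= t
  5  $ <N> t        t w q w $    match t
  6  $ <N>          w q w $      expand <N> ::= w q
  7  $ q w          w q w $      match w
  8  $ q            q w $        match q
  9  $              w $          error: stack empty but input remains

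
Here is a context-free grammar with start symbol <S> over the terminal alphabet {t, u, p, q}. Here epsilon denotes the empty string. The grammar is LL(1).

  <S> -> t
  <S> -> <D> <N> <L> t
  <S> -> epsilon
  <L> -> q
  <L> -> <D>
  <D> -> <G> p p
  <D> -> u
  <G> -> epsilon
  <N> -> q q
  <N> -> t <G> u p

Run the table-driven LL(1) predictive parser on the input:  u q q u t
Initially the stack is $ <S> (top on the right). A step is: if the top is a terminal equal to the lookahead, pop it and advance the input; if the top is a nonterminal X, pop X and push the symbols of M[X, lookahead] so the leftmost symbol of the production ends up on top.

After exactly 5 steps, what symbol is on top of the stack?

q

step 1: stack=$ <S>  input=u q q u t $  — expand <S> -> <D> <N> <L> t
step 2: stack=$ t <L> <N> <D>  input=u q q u t $  — expand <D> -> u
step 3: stack=$ t <L> <N> u  input=u q q u t $  — match u
step 4: stack=$ t <L> <N>  input=q q u t $  — expand <N> -> q q
step 5: stack=$ t <L> q q  input=q q u t $  — match q
Stack after step 5: $ t <L> q (top = q).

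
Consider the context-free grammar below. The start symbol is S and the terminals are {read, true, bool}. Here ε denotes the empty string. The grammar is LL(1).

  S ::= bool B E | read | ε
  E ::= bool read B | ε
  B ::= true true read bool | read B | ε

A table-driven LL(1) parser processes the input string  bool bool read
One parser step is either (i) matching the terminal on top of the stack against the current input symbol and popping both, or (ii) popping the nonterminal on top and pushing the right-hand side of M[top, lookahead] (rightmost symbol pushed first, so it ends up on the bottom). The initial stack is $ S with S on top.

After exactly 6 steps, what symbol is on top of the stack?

step 1: stack=$ S  input=bool bool read $  — expand S ::= bool B E
step 2: stack=$ E B bool  input=bool bool read $  — match bool
step 3: stack=$ E B  input=bool read $  — expand B ::= ε
step 4: stack=$ E  input=bool read $  — expand E ::= bool read B
step 5: stack=$ B read bool  input=bool read $  — match bool
step 6: stack=$ B read  input=read $  — match read
Stack after step 6: $ B (top = B).

B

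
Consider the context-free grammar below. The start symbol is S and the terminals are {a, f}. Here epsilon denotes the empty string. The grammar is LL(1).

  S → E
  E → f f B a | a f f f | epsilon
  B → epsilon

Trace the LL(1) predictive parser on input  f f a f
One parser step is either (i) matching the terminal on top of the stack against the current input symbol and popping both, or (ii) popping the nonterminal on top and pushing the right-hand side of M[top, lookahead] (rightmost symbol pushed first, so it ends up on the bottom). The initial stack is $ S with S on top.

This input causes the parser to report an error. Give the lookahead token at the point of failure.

f

step 1: stack=$ S  input=f f a f $  — expand S → E
step 2: stack=$ E  input=f f a f $  — expand E → f f B a
step 3: stack=$ a B f f  input=f f a f $  — match f
step 4: stack=$ a B f  input=f a f $  — match f
step 5: stack=$ a B  input=a f $  — expand B → epsilon
step 6: stack=$ a  input=a f $  — match a
step 7: stack=$  input=f $  — error: stack empty but input remains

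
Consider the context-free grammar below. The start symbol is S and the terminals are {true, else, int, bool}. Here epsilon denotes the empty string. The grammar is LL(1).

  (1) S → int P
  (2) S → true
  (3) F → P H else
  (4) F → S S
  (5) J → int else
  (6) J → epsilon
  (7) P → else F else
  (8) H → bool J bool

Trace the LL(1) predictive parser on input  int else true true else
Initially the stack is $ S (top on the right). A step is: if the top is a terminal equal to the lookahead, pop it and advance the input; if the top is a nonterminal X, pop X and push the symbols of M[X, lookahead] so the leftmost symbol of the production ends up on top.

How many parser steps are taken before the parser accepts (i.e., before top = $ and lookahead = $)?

step 1: stack=$ S  input=int else true true else $  — expand S → int P
step 2: stack=$ P int  input=int else true true else $  — match int
step 3: stack=$ P  input=else true true else $  — expand P → else F else
step 4: stack=$ else F else  input=else true true else $  — match else
step 5: stack=$ else F  input=true true else $  — expand F → S S
step 6: stack=$ else S S  input=true true else $  — expand S → true
step 7: stack=$ else S true  input=true true else $  — match true
step 8: stack=$ else S  input=true else $  — expand S → true
step 9: stack=$ else true  input=true else $  — match true
step 10: stack=$ else  input=else $  — match else
Accept reached after 10 steps.

10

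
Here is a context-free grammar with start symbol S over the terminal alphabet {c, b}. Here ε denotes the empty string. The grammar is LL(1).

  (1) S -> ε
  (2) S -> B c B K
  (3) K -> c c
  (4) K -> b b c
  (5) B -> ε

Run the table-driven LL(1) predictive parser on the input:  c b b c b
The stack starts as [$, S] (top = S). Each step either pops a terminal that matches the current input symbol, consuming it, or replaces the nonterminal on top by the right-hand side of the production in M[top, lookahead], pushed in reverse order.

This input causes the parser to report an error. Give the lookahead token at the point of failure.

     Stack      Input        Action
  1  $ S        c b b c b $  expand S -> B c B K
  2  $ K B c B  c b b c b $  expand B -> ε
  3  $ K B c    c b b c b $  match c
  4  $ K B      b b c b $    expand B -> ε
  5  $ K        b b c b $    expand K -> b b c
  6  $ c b b    b b c b $    match b
  7  $ c b      b c b $      match b
  8  $ c        c b $        match c
  9  $          b $          error: stack empty but input remains

b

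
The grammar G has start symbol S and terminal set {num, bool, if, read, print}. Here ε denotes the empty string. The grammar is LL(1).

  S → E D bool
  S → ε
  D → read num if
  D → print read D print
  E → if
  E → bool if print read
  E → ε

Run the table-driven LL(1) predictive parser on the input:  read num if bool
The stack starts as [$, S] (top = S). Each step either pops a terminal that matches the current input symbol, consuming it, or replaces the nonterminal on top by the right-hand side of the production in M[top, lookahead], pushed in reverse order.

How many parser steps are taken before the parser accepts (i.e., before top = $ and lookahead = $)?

     Stack               Input               Action
  1  $ S                 read num if bool $  expand S → E D bool
  2  $ bool D E          read num if bool $  expand E → ε
  3  $ bool D            read num if bool $  expand D → read num if
  4  $ bool if num read  read num if bool $  match read
  5  $ bool if num       num if bool $       match num
  6  $ bool if           if bool $           match if
  7  $ bool              bool $              match bool
Accept reached after 7 steps.

7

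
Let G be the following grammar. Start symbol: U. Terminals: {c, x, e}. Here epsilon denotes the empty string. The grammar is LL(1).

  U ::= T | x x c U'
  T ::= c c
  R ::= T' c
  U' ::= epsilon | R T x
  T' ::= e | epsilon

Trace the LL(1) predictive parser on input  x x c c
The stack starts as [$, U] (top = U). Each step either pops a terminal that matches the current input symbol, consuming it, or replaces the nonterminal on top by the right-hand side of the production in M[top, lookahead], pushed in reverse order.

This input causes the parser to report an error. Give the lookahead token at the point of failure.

step 1: stack=$ U  input=x x c c $  — expand U ::= x x c U'
step 2: stack=$ U' c x x  input=x x c c $  — match x
step 3: stack=$ U' c x  input=x c c $  — match x
step 4: stack=$ U' c  input=c c $  — match c
step 5: stack=$ U'  input=c $  — expand U' ::= R T x
step 6: stack=$ x T R  input=c $  — expand R ::= T' c
step 7: stack=$ x T c T'  input=c $  — expand T' ::= epsilon
step 8: stack=$ x T c  input=c $  — match c
step 9: stack=$ x T  input=$  — error: M[T, $] is empty

$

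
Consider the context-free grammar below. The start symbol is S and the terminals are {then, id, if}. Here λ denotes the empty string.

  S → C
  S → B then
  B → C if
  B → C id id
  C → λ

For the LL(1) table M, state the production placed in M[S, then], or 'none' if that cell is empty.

none

FIRST(C) = {λ}
FIRST(B) = {id, if}  (via C if, C id id)
FIRST(S) = {λ, id, if}  (via C, B then)
FOLLOW(S) includes $ since S is the start symbol.
FOLLOW(S): S appears on no right-hand side. Thus FOLLOW(S) = {$}.
For S → C: FIRST(C) = {λ}, so it goes in M[S, t] for t ∈ {}; since λ ∈ FIRST, also for every t ∈ FOLLOW(S) = {$}.
For S → B then: FIRST(B then) = {id, if}, so it goes in M[S, t] for t ∈ {id, if}.
None of these place a production in M[S, then].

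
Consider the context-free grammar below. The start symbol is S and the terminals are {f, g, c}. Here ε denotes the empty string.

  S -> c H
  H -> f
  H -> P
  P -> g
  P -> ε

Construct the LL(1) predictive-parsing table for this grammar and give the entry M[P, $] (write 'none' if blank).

FIRST(S): from S->c H we get {c}. So FIRST(S) = {c}.
FIRST(P): from P->g we get {g}; from P->ε we get {ε}. So FIRST(P) = {ε, g}.
FIRST(H): from H->f we get {f}; from H->P we get {ε, g}. So FIRST(H) = {ε, f, g}.
FOLLOW(S) includes $ since S is the start symbol.
FOLLOW(H): in S->c H, the suffix after H is empty, so FOLLOW(H) ⊇ FOLLOW(S) = {$}. Thus FOLLOW(H) = {$}.
FOLLOW(P): in H->P, the suffix after P is empty, so FOLLOW(P) ⊇ FOLLOW(H) = {$}. Thus FOLLOW(P) = {$}.
For P -> g: FIRST(g) = {g}, so it goes in M[P, t] for t ∈ {g}.
For P -> ε: FIRST(ε) = {ε}, so it goes in M[P, t] for t ∈ {}; since ε ∈ FIRST, also for every t ∈ FOLLOW(P) = {$}.

P -> ε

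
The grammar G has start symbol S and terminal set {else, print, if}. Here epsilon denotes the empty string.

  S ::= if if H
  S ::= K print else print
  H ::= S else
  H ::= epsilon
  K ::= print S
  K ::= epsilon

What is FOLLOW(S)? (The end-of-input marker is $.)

FIRST(K): from K::=print S we get {print}; from K::=epsilon we get {epsilon}. So FIRST(K) = {epsilon, print}.
FIRST(S): from S::=if if H we get {if}; from S::=K print else print we get {print}. So FIRST(S) = {if, print}.
FIRST(H): from H::=S else we get {if, print}; from H::=epsilon we get {epsilon}. So FIRST(H) = {epsilon, if, print}.
FOLLOW(S) includes $ since S is the start symbol.
FOLLOW(K): in S::=K print else print, K is followed by print else print with FIRST {print}. Thus FOLLOW(K) = {print}.
FOLLOW(S): in H::=S else, S is followed by else with FIRST {else}; in K::=print S, the suffix after S is empty, so FOLLOW(S) ⊇ FOLLOW(K) = {print}. Thus FOLLOW(S) = {$, else, print}.
FOLLOW(H): in S::=if if H, the suffix after H is empty, so FOLLOW(H) ⊇ FOLLOW(S) = {$, else, print}. Thus FOLLOW(H) = {$, else, print}.

{$, else, print}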